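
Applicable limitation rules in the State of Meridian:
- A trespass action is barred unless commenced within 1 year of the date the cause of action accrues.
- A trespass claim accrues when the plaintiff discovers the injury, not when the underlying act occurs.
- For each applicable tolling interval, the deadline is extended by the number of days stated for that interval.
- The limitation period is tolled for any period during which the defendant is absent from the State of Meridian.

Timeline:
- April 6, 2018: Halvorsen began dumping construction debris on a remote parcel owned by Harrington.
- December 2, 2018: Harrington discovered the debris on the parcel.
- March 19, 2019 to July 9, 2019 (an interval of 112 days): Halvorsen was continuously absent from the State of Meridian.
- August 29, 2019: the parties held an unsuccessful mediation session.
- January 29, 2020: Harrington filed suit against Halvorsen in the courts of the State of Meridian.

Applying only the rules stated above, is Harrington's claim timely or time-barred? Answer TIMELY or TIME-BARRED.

Under the discovery rule, the claim accrued on December 2, 2018, when Harrington discovered the injury — not on the April 6, 2018 date of the underlying act.
Adding the 1 year base period to December 2, 2018 gives a deadline of December 2, 2019, before any tolling.
The defendant's absence from the jurisdiction from March 19, 2019 to July 9, 2019 tolled the period for 112 days, extending the deadline to March 23, 2020.
The other events in the timeline have no effect on the limitation period under the stated rules.
Harrington filed on January 29, 2020, before the March 23, 2020 deadline, so the action is timely.

TIMELY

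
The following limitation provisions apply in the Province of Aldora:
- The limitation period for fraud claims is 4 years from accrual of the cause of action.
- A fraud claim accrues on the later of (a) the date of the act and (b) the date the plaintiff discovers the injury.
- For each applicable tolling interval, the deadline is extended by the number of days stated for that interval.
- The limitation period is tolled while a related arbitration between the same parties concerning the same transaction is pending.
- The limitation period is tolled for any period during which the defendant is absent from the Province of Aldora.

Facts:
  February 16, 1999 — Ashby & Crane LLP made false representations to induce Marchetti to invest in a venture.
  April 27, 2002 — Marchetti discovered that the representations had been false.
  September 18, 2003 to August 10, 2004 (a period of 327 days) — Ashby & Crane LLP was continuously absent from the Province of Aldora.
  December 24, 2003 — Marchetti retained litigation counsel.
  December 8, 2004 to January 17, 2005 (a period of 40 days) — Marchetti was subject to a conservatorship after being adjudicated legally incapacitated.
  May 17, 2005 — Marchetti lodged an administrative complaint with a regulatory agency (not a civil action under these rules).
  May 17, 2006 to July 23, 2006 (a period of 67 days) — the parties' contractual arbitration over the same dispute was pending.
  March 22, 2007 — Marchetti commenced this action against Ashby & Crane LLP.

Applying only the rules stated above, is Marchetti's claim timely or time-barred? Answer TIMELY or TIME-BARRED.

TIMELY

Taking the later of the act (February 16, 1999) and discovery (April 27, 2002), the claim accrued on April 27, 2002.
4 years from April 27, 2002 is April 27, 2006.
The defendant's absence from the jurisdiction from September 18, 2003 to August 10, 2004 tolled the period for 327 days, extending the deadline to March 20, 2007.
The pending related arbitration from May 17, 2006 to July 23, 2006 tolled the period for 67 days, extending the deadline to May 26, 2007.
No stated provision tolls the period for the plaintiff's incapacity, so the interval from December 8, 2004 to January 17, 2005 has no effect on the deadline.
The other events in the timeline have no effect on the limitation period under the stated rules.
Marchetti filed on March 22, 2007, before the May 26, 2007 deadline, so the action is timely.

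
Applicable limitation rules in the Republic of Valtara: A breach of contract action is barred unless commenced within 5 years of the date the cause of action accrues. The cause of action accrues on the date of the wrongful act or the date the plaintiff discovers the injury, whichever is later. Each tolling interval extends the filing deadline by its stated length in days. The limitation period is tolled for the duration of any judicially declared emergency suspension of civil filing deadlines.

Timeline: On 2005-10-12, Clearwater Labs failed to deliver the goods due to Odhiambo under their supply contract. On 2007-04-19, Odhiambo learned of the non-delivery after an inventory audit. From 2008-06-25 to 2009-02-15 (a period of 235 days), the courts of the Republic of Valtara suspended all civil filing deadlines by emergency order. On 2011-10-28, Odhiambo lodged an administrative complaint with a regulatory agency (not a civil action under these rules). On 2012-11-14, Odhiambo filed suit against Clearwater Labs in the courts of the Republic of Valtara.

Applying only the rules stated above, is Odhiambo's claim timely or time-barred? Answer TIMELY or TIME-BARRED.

Taking the later of the act (2005-10-12) and discovery (2007-04-19), the claim accrued on 2007-04-19.
5 years from 2007-04-19 is 2012-04-19.
The emergency suspension of filing deadlines from 2008-06-25 to 2009-02-15 tolled the period for 235 days, extending the deadline to 2012-12-10.
None of the other events listed affects the running of the period under the stated rules.
The 2012-11-14 filing precedes the 2012-12-10 deadline; the claim is timely.

TIMELY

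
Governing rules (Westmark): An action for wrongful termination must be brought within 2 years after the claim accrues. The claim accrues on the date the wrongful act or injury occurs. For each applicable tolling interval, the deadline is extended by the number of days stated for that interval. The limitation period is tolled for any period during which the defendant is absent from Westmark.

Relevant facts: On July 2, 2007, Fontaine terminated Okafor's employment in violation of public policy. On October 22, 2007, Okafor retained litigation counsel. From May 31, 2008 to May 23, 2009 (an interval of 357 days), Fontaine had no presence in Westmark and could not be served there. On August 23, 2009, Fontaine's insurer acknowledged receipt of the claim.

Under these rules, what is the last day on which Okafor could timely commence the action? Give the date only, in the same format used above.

The claim accrued on July 2, 2007, when the wrongful act occurred.
The untolled deadline — 2 years after July 2, 2007 — is July 2, 2009.
The defendant's absence from the jurisdiction from May 31, 2008 to May 23, 2009 tolled the period for 357 days, extending the deadline to June 24, 2010.
Nothing else in the chronology tolls or restarts the period.

June 24, 2010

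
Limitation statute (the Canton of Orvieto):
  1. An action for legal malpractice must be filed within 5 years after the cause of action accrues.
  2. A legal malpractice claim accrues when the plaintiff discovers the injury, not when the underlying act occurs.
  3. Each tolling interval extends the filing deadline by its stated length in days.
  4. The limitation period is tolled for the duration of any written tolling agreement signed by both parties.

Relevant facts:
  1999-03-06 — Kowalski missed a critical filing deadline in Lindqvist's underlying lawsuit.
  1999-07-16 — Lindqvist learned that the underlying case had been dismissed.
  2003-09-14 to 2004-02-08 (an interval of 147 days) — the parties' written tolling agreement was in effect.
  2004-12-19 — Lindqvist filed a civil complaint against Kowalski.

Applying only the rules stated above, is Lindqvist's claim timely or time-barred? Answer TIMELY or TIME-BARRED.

Accrual is tied to discovery, so the period began on 1999-07-16 rather than on 1999-03-06 when the act occurred.
Adding the 5 years base period to 1999-07-16 gives a deadline of 2004-07-16, before any tolling.
Because the written tolling agreement ran from 2003-09-14 to 2004-02-08, the deadline is extended by 147 days to 2004-12-10.
The 2004-12-19 filing falls after the 2004-12-10 deadline; the claim is time-barred.

TIME-BARRED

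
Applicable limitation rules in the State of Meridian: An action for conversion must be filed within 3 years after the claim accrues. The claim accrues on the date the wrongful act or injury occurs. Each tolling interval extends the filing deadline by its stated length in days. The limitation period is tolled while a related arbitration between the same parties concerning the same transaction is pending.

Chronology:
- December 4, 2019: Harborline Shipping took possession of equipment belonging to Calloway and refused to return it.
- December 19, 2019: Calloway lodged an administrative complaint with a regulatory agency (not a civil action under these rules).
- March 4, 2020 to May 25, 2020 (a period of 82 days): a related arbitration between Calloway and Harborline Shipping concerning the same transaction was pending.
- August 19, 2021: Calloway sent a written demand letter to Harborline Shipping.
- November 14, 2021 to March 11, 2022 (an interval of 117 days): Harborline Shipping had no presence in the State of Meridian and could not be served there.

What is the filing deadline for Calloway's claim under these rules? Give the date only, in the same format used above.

February 24, 2023

The claim accrued on December 4, 2019, when the wrongful act occurred.
3 years from December 4, 2019 is December 4, 2022.
Because the pending related arbitration ran from March 4, 2020 to May 25, 2020, the deadline is extended by 82 days to February 24, 2023.
The defendant's absence from the jurisdiction from November 14, 2021 to March 11, 2022 does not toll the period, because no stated rule makes the defendant's absence a tolling event.
Nothing else in the chronology tolls or restarts the period.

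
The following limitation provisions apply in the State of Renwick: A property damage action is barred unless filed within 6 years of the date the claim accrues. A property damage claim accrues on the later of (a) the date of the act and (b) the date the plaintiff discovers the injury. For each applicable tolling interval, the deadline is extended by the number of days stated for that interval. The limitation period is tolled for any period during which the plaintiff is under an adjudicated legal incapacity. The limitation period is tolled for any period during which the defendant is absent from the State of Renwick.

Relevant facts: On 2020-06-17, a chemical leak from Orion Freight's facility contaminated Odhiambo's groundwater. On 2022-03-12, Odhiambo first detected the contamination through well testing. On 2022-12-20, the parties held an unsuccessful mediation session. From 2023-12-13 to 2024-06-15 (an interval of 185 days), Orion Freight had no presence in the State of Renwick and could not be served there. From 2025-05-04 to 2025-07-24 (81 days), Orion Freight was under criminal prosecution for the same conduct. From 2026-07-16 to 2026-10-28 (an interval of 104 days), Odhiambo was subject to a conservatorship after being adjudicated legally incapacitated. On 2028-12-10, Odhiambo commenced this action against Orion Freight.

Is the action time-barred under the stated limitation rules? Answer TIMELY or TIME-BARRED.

Because discovery on 2022-03-12 post-dates the 2020-06-17 act, accrual under the later-of rule falls on 2022-03-12.
Adding the 6 years base period to 2022-03-12 gives a deadline of 2028-03-12, before any tolling.
Because the defendant's absence from the jurisdiction ran from 2023-12-13 to 2024-06-15, the deadline is extended by 185 days to 2028-09-13.
The period was tolled for 104 days by the plaintiff's legal incapacity (2026-07-16 to 2026-10-28), pushing the deadline to 2028-12-26.
Although a criminal prosecution ran from 2025-05-04 to 2025-07-24, the stated rules do not make that a tolling event, so it is disregarded.
The other events in the timeline have no effect on the limitation period under the stated rules.
Filing on 2028-12-10 beat the 2028-12-26 deadline — the action is timely.

TIMELY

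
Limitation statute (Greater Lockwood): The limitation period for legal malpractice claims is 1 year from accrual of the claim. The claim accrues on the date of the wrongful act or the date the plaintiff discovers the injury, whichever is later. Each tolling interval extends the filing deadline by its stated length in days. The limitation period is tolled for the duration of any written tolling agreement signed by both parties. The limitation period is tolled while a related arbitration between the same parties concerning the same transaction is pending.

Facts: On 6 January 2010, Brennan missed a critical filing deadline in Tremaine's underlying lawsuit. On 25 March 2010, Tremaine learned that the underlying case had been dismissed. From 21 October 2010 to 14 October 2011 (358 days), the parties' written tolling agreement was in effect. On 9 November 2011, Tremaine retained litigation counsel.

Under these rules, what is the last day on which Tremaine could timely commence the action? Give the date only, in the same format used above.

Taking the later of the act (6 January 2010) and discovery (25 March 2010), the claim accrued on 25 March 2010.
The untolled deadline — 1 year after 25 March 2010 — is 25 March 2011.
The written tolling agreement from 21 October 2010 to 14 October 2011 tolled the period for 358 days, extending the deadline to 17 March 2012.
Nothing else in the chronology tolls or restarts the period.

17 March 2012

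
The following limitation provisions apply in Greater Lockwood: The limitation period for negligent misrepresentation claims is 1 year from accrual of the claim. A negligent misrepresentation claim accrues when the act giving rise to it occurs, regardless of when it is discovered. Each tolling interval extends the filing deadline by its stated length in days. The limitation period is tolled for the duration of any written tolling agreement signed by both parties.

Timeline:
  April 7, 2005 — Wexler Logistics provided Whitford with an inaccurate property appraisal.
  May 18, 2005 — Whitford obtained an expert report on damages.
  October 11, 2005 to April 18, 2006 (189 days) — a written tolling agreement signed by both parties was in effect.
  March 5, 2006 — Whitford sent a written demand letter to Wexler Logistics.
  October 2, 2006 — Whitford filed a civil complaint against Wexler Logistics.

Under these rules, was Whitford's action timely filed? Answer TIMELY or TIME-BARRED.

TIMELY

The claim accrued on April 7, 2005, when the wrongful act occurred.
Adding the 1 year base period to April 7, 2005 gives a deadline of April 7, 2006, before any tolling.
Because the written tolling agreement ran from October 11, 2005 to April 18, 2006, the deadline is extended by 189 days to October 13, 2006.
None of the other events listed affects the running of the period under the stated rules.
Whitford filed on October 2, 2006, before the October 13, 2006 deadline, so the action is timely.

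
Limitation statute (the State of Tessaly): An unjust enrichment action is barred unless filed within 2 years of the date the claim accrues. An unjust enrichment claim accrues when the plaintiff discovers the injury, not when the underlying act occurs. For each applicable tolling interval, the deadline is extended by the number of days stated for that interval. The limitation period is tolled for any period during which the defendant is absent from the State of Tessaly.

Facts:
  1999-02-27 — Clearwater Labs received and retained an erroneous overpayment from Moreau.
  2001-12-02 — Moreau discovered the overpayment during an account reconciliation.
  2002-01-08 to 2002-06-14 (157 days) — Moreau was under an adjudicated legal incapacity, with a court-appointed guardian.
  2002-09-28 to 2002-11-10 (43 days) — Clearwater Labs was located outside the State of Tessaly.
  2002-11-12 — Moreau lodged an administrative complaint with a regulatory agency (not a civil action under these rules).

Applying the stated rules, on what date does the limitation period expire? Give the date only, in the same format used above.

2004-01-14

Under the discovery rule, the claim accrued on 2001-12-02, when Moreau discovered the injury — not on the 1999-02-27 date of the underlying act.
2 years from 2001-12-02 is 2003-12-02.
Because the defendant's absence from the jurisdiction ran from 2002-09-28 to 2002-11-10, the deadline is extended by 43 days to 2004-01-14.
Although the plaintiff's incapacity ran from 2002-01-08 to 2002-06-14, the stated rules do not make that a tolling event, so it is disregarded.
Nothing else in the chronology tolls or restarts the period.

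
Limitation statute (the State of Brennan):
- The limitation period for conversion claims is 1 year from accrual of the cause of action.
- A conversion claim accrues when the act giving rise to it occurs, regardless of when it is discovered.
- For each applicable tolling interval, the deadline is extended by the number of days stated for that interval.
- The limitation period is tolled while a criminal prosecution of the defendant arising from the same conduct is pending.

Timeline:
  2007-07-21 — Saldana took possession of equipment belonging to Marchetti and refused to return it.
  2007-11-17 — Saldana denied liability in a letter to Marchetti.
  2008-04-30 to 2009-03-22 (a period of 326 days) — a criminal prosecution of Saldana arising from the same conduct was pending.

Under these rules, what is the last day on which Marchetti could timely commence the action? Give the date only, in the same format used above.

2009-06-12

The limitation period began to run on 2007-07-21.
Adding the 1 year base period to 2007-07-21 gives a deadline of 2008-07-21, before any tolling.
The pending criminal prosecution from 2008-04-30 to 2009-03-22 tolled the period for 326 days, extending the deadline to 2009-06-12.
The other events in the timeline have no effect on the limitation period under the stated rules.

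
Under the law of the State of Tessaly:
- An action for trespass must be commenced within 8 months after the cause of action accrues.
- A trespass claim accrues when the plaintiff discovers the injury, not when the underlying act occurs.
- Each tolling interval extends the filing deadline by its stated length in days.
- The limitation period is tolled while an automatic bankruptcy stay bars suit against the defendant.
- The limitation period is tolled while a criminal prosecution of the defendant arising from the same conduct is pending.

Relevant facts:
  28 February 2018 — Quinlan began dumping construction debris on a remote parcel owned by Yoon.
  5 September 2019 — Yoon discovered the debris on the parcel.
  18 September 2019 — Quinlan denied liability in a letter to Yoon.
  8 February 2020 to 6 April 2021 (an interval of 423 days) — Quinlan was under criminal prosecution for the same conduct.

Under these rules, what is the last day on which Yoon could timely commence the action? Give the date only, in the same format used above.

The claim did not accrue until Yoon discovered the injury on 5 September 2019; the 28 February 2018 act date does not start the clock under the stated rule.
8 months from 5 September 2019 is 5 May 2020.
The pending criminal prosecution from 8 February 2020 to 6 April 2021 tolled the period for 423 days, extending the deadline to 2 July 2021.
None of the other events listed affects the running of the period under the stated rules.

2 July 2021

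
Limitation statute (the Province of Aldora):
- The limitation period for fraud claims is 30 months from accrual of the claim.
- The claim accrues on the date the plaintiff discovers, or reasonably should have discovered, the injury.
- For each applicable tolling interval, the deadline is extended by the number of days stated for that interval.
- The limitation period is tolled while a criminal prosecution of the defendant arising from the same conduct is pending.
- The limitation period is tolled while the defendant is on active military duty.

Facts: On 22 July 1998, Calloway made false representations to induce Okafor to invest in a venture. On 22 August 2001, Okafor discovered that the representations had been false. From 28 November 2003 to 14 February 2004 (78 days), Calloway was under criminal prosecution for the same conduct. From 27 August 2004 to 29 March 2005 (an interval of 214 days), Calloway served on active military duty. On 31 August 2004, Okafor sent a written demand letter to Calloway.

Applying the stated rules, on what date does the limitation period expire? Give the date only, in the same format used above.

Accrual is tied to discovery, so the period began on 22 August 2001 rather than on 22 July 1998 when the act occurred.
The untolled deadline — 30 months after 22 August 2001 — is 22 February 2004.
The period was tolled for 78 days by the pending criminal prosecution (28 November 2003 to 14 February 2004), pushing the deadline to 10 May 2004.
By the time the defendant's active military service began on 27 August 2004, the limitation period had already expired on 10 May 2004; that interval cannot revive it.
None of the other events listed affects the running of the period under the stated rules.

10 May 2004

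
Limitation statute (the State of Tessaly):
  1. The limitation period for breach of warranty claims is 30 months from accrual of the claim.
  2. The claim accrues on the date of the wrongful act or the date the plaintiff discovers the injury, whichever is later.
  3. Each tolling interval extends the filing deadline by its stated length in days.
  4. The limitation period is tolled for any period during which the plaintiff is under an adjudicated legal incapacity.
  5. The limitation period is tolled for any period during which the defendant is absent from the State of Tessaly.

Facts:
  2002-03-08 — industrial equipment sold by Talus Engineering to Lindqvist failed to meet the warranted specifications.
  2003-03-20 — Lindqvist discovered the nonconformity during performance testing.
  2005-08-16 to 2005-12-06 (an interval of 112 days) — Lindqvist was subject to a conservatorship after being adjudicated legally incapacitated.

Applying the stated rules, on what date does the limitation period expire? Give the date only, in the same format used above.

2006-01-10

Taking the later of the act (2002-03-08) and discovery (2003-03-20), the claim accrued on 2003-03-20.
Adding the 30 months base period to 2003-03-20 gives a deadline of 2005-09-20, before any tolling.
The plaintiff's legal incapacity from 2005-08-16 to 2005-12-06 tolled the period for 112 days, extending the deadline to 2006-01-10.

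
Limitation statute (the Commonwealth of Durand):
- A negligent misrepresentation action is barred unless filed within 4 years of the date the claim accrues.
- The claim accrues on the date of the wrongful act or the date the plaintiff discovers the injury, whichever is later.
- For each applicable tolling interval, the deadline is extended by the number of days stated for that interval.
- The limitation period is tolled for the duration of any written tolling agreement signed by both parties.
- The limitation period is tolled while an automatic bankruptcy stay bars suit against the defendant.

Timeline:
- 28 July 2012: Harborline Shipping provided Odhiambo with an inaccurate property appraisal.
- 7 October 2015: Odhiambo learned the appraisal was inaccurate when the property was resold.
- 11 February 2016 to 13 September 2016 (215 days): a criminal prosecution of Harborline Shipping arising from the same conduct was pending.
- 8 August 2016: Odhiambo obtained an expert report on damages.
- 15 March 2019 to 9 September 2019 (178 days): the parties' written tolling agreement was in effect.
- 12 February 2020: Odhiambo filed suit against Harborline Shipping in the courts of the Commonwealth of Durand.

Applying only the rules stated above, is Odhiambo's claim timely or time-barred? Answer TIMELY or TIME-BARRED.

TIMELY

Taking the later of the act (28 July 2012) and discovery (7 October 2015), the claim accrued on 7 October 2015.
4 years from 7 October 2015 is 7 October 2019.
The written tolling agreement from 15 March 2019 to 9 September 2019 tolled the period for 178 days, extending the deadline to 2 April 2020.
No stated provision tolls the period for a criminal prosecution, so the interval from 11 February 2016 to 13 September 2016 has no effect on the deadline.
The other events in the timeline have no effect on the limitation period under the stated rules.
Odhiambo filed on 12 February 2020, before the 2 April 2020 deadline, so the action is timely.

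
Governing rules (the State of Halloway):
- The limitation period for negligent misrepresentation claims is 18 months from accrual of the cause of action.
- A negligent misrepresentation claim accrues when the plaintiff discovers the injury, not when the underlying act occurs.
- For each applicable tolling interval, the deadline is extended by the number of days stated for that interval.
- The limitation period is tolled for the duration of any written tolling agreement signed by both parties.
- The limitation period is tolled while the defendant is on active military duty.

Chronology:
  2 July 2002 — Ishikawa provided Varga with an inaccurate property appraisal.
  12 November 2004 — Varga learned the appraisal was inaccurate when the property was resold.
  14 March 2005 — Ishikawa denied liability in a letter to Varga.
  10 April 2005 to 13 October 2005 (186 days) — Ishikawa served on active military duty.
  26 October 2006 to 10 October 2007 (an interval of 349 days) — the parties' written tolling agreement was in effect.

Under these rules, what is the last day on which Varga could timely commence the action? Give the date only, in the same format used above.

29 October 2007

Under the discovery rule, the claim accrued on 12 November 2004, when Varga discovered the injury — not on the 2 July 2002 date of the underlying act.
The untolled deadline — 18 months after 12 November 2004 — is 12 May 2006.
The period was tolled for 186 days by the defendant's active military service (10 April 2005 to 13 October 2005), pushing the deadline to 14 November 2006.
The period was tolled for 349 days by the written tolling agreement (26 October 2006 to 10 October 2007), pushing the deadline to 29 October 2007.
None of the other events listed affects the running of the period under the stated rules.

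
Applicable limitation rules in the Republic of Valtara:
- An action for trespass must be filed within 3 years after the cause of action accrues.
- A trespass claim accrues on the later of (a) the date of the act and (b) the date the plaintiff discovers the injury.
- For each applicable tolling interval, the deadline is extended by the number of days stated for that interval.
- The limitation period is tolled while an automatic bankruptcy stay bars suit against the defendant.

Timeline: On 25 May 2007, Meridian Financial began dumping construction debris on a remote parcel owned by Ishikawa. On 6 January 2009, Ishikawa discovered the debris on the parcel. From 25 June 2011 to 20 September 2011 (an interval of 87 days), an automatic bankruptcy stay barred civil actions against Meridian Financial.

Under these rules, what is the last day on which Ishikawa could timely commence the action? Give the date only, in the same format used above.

The claim accrued on 6 January 2009 — the later of the 25 May 2007 act and the 6 January 2009 discovery.
The untolled deadline — 3 years after 6 January 2009 — is 6 January 2012.
The automatic bankruptcy stay from 25 June 2011 to 20 September 2011 tolled the period for 87 days, extending the deadline to 2 April 2012.

2 April 2012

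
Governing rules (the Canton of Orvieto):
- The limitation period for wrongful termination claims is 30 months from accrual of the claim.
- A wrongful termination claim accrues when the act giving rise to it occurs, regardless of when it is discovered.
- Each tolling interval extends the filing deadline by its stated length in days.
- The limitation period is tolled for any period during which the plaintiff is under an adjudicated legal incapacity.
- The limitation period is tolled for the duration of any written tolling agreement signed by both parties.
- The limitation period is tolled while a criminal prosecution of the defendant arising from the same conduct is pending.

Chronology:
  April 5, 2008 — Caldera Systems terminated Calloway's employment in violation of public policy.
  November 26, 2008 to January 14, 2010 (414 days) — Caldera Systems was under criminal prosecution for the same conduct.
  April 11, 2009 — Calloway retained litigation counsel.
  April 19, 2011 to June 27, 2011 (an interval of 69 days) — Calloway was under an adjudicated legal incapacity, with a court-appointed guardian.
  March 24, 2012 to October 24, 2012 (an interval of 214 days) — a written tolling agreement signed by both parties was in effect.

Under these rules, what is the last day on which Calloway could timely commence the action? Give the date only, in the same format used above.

January 31, 2012

The claim accrued on April 5, 2008, the date of the act.
30 months from April 5, 2008 is October 5, 2010.
The period was tolled for 414 days by the pending criminal prosecution (November 26, 2008 to January 14, 2010), pushing the deadline to November 23, 2011.
Because the plaintiff's legal incapacity ran from April 19, 2011 to June 27, 2011, the deadline is extended by 69 days to January 31, 2012.
The written tolling agreement starting March 24, 2012 came too late — the period had run on January 31, 2012 — and so does not extend the deadline.
None of the other events listed affects the running of the period under the stated rules.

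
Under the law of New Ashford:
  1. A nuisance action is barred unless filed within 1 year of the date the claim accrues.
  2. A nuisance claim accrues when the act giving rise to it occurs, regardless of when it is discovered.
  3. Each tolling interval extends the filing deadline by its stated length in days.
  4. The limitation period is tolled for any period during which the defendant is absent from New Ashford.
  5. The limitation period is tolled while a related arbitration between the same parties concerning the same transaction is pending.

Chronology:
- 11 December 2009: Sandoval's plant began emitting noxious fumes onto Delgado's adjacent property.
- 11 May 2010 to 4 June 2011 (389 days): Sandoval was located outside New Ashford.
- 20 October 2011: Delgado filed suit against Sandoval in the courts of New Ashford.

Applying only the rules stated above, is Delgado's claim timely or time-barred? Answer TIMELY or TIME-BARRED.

TIMELY

The claim accrued on 11 December 2009, the date of the act.
1 year from 11 December 2009 is 11 December 2010.
The defendant's absence from the jurisdiction from 11 May 2010 to 4 June 2011 tolled the period for 389 days, extending the deadline to 4 January 2012.
Delgado filed on 20 October 2011, before the 4 January 2012 deadline, so the action is timely.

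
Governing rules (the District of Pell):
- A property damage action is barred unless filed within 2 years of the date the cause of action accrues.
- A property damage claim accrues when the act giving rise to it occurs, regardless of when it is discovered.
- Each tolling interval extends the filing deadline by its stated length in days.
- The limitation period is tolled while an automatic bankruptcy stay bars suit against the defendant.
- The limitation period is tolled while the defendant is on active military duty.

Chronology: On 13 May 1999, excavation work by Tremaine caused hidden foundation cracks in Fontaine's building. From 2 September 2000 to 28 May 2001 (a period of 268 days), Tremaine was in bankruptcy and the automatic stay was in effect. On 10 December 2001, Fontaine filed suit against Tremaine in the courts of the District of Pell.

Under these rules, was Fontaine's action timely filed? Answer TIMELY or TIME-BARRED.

TIMELY

The limitation period began to run on 13 May 1999.
2 years from 13 May 1999 is 13 May 2001.
Because the automatic bankruptcy stay ran from 2 September 2000 to 28 May 2001, the deadline is extended by 268 days to 5 February 2002.
The 10 December 2001 filing precedes the 5 February 2002 deadline; the claim is timely.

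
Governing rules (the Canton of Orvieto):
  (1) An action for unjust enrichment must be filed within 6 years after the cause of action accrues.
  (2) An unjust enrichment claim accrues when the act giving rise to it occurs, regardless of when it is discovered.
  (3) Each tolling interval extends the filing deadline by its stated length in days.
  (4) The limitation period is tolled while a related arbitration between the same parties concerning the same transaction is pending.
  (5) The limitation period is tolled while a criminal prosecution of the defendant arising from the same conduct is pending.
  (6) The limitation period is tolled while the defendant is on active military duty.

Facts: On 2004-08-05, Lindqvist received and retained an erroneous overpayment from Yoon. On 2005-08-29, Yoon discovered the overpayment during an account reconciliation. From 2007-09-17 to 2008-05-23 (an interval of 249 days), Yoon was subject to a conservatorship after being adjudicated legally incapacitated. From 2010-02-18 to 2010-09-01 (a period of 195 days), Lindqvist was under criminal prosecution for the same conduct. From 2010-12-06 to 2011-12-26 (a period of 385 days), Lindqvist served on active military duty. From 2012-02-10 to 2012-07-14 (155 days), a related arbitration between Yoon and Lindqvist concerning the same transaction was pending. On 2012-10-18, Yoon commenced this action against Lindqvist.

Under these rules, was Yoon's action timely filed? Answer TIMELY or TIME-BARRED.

TIME-BARRED

Accrual is governed by the date of the act, so the period began to run on 2004-08-05; the later discovery on 2005-08-29 is irrelevant under the stated rule.
Adding the 6 years base period to 2004-08-05 gives a deadline of 2010-08-05, before any tolling.
The period was tolled for 195 days by the pending criminal prosecution (2010-02-18 to 2010-09-01), pushing the deadline to 2011-02-16.
The defendant's active military service from 2010-12-06 to 2011-12-26 tolled the period for 385 days, extending the deadline to 2012-03-07.
Because the pending related arbitration ran from 2012-02-10 to 2012-07-14, the deadline is extended by 155 days to 2012-08-09.
No stated provision tolls the period for the plaintiff's incapacity, so the interval from 2007-09-17 to 2008-05-23 has no effect on the deadline.
Yoon filed on 2012-10-18, after the 2012-08-09 deadline, so the action is time-barred.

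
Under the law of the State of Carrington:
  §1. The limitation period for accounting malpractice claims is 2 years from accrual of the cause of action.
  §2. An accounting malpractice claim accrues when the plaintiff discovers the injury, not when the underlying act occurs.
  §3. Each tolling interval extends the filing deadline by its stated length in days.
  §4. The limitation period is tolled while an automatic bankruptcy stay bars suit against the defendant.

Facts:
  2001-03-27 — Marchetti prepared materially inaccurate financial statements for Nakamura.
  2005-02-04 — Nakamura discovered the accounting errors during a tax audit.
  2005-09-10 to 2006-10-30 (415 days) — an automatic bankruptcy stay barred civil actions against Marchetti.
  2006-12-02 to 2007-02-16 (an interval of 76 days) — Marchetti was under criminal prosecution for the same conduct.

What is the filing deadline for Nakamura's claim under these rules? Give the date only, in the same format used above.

2008-03-25

Under the discovery rule, the claim accrued on 2005-02-04, when Nakamura discovered the injury — not on the 2001-03-27 date of the underlying act.
The untolled deadline — 2 years after 2005-02-04 — is 2007-02-04.
Because the automatic bankruptcy stay ran from 2005-09-10 to 2006-10-30, the deadline is extended by 415 days to 2008-03-25.
No stated provision tolls the period for a criminal prosecution, so the interval from 2006-12-02 to 2007-02-16 has no effect on the deadline.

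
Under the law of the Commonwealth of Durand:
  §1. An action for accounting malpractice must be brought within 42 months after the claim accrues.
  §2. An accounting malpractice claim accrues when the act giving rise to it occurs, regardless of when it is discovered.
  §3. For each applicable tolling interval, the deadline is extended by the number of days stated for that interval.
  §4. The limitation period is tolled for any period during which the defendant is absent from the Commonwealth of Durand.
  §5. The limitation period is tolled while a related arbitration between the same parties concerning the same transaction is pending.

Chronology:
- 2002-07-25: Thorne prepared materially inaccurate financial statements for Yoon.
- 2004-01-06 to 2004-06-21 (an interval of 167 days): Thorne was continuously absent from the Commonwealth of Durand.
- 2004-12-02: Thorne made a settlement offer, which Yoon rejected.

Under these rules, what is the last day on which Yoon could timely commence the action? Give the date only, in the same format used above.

2006-07-11

The claim accrued on 2002-07-25, when the wrongful act occurred.
Adding the 42 months base period to 2002-07-25 gives a deadline of 2006-01-25, before any tolling.
Because the defendant's absence from the jurisdiction ran from 2004-01-06 to 2004-06-21, the deadline is extended by 167 days to 2006-07-11.
None of the other events listed affects the running of the period under the stated rules.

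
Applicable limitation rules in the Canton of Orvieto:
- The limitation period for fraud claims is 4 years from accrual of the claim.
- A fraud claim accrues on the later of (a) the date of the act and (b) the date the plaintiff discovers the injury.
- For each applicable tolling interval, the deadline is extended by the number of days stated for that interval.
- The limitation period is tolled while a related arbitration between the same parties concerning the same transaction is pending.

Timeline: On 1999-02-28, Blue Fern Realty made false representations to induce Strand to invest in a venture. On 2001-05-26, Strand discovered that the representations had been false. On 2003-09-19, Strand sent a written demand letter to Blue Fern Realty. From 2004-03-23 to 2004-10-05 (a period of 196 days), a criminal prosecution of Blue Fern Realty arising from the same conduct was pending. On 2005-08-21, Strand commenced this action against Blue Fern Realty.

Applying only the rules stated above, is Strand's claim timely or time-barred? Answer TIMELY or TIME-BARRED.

TIME-BARRED

The claim accrued on 2001-05-26 — the later of the 1999-02-28 act and the 2001-05-26 discovery.
The untolled deadline — 4 years after 2001-05-26 — is 2005-05-26.
Although a criminal prosecution ran from 2004-03-23 to 2004-10-05, the stated rules do not make that a tolling event, so it is disregarded.
None of the other events listed affects the running of the period under the stated rules.
The 2005-08-21 filing falls after the 2005-05-26 deadline; the claim is time-barred.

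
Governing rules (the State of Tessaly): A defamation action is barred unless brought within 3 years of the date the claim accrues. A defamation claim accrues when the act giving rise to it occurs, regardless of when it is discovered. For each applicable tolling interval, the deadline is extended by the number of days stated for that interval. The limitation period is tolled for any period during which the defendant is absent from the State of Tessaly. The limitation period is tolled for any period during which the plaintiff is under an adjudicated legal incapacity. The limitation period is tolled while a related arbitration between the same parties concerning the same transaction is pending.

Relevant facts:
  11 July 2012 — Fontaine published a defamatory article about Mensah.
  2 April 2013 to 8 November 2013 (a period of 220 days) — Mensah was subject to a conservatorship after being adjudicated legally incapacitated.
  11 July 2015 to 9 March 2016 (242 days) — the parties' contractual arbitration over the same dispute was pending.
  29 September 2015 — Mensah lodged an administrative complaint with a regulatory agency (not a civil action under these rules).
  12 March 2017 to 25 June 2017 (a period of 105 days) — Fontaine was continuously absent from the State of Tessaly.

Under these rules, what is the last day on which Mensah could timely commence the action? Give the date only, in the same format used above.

The limitation period began to run on 11 July 2012.
3 years from 11 July 2012 is 11 July 2015.
Because the plaintiff's legal incapacity ran from 2 April 2013 to 8 November 2013, the deadline is extended by 220 days to 16 February 2016.
The pending related arbitration from 11 July 2015 to 9 March 2016 tolled the period for 242 days, extending the deadline to 15 October 2016.
By the time the defendant's absence from the jurisdiction began on 12 March 2017, the limitation period had already expired on 15 October 2016; that interval cannot revive it.
None of the other events listed affects the running of the period under the stated rules.

15 October 2016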